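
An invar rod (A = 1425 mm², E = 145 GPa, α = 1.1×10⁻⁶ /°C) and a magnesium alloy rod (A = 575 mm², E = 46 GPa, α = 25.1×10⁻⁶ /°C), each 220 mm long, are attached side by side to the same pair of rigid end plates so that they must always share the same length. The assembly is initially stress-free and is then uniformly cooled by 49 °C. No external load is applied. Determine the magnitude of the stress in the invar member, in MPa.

σ ≈ 19.4 MPa (compressive)

The magnesium alloy has the larger α, so on cooling it would change length more than the invar if both were free. The rigid plates force a common final length, so the magnesium alloy is put into tension and the invar into compression, with equal and opposite forces P (no external load).
Setting the final lengths equal and cancelling L: (α₁ − α₂)ΔT = P/(A₁E₁) + P/(A₂E₂).
|α₁ − α₂|·ΔT = 24×10⁻⁶ × 49 = 0.001176.
1/(A₁E₁) + 1/(A₂E₂) = 1/(1425×145×10³) + 1/(575×46×10³) = 4.265×10⁻⁸ N⁻¹.
P = 0.001176 / 4.265×10⁻⁸ = 27580 N = 27.58 kN.
σ_{invar} = P/A₁ = 27580/1425 = 19.35 MPa, compressive.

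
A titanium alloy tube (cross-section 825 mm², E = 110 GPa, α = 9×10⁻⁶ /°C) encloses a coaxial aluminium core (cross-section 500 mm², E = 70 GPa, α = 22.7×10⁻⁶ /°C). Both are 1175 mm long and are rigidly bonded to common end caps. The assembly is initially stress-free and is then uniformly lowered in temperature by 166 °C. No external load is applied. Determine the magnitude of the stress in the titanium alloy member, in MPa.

σ ≈ 69.6 MPa (compressive)

Both members must finish at the same length. With the larger α, the aluminium tends to over-contract; the plates restrain it, putting the aluminium in tension and the titanium alloy in compression. With no external load the two internal forces are equal and opposite, magnitude P.
Equating the net (thermal + elastic) strains gives |α₁ − α₂|·ΔT = P·[1/(A₁E₁) + 1/(A₂E₂)].
|α₁ − α₂|·ΔT = 13.7×10⁻⁶ × 166 = 0.002274.
1/(A₁E₁) + 1/(A₂E₂) = 1/(825×110×10³) + 1/(500×70×10³) = 3.959×10⁻⁸ N⁻¹.
P = 0.002274 / 3.959×10⁻⁸ = 57440 N = 57.44 kN.
σ_{titanium alloy} = P/A₁ = 57440/825 = 69.63 MPa, compressive.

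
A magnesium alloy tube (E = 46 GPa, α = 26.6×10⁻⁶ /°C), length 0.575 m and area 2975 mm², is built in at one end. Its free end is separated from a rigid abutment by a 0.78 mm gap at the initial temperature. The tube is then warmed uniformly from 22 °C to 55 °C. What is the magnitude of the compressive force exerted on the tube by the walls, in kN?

Free thermal elongation = αΔT L = 26.6×10⁻⁶ × 33 × 575 = 0.5047 mm.
This is smaller than the 0.78 mm clearance, so the tube expands freely without reaching the stop — the stress is zero.

P ≈ 0 kN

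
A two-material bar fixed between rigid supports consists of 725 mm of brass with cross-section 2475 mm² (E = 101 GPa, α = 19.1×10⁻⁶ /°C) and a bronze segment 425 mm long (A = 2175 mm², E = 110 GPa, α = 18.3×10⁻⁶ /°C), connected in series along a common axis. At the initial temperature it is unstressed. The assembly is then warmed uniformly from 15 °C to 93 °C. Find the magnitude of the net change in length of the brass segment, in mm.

|ΔL| ≈ 0.034 mm

Free thermal expansion of the whole bar: Σ αᵢΔT Lᵢ = 19.1×10⁻⁶×78×725 + 18.3×10⁻⁶×78×425 = 1.687 mm.
Since the ends are fixed, an axial force P builds up, equal in every segment, with P · Σ Lᵢ/(AᵢEᵢ) = δ_free.
Σ Lᵢ/(AᵢEᵢ) = 725/(2475×101×10³) + 425/(2175×110×10³) = 4.677×10⁻⁶ mm/N.
P = 1.687 / 4.677×10⁻⁶ = 360700 N = 360.7 kN, compressive.
For the brass segment, free thermal change = 19.1×10⁻⁶×78×725 = 1.08 mm and elastic change from P = 360700×725/(2475×101×10³) = 1.046 mm; these oppose, so the net change is 0.034 mm (segment lengthens).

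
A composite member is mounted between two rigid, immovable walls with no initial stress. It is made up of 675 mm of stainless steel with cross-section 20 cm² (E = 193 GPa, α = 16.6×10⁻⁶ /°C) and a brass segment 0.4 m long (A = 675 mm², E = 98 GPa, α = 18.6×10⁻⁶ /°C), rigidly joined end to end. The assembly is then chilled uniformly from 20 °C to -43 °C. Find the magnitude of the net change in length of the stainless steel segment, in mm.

If the supports were absent, the total length change would be Σ αᵢΔT Lᵢ = 16.6×10⁻⁶×63×675 + 18.6×10⁻⁶×63×400 = 1.175 mm.
The walls prevent any net length change, so an axial force P (same in every segment) develops. Compatibility: P · Σ Lᵢ/(AᵢEᵢ) = δ_free.
The series flexibility is Σ Lᵢ/(AᵢEᵢ) = 675/(2000×193×10³) + 400/(675×98×10³) = 7.796×10⁻⁶ mm/N.
So P = 1.175 / 7.796×10⁻⁶ = 150.7 kN, tensile.
For the stainless steel segment, free thermal change = 16.6×10⁻⁶×63×675 = 0.7059 mm and elastic change from P = 150700×675/(2000×193×10³) = 0.2635 mm; these oppose, so the net change is 0.442 mm (segment shortens).

|ΔL| ≈ 0.442 mm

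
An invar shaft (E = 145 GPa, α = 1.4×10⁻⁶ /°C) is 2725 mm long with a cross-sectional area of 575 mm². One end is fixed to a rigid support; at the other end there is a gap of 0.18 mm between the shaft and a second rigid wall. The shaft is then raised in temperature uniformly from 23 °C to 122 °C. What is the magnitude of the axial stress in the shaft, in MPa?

σ ≈ 10.5 MPa (compressive)

If the wall were absent the shaft would grow by αΔT L = 1.4×10⁻⁶ × 99 × 2725 = 0.3777 mm.
This exceeds the 0.18 mm gap, so the wall pushes back. The portion of expansion that must be recovered elastically is δ_free − gap = 0.3777 − 0.18 = 0.1977 mm.
So σ = E(δ_free − g)/L = 145×10³ × 0.1977/2725 = 10.52 MPa.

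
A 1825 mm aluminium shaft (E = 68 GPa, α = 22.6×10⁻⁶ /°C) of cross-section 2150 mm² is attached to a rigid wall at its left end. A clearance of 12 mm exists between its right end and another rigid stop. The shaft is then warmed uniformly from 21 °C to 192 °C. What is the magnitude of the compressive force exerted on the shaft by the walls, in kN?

P ≈ 0 kN

Free thermal elongation = αΔT L = 22.6×10⁻⁶ × 171 × 1825 = 7.053 mm.
This is smaller than the 12 mm clearance, so the shaft expands freely without reaching the stop — the stress is zero.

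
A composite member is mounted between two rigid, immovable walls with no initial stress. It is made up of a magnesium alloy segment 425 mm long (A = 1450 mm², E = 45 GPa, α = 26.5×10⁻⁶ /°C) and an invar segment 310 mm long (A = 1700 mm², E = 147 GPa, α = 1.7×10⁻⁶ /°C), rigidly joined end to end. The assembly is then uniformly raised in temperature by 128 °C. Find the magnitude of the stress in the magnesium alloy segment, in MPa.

σ ≈ 134 MPa (compressive)

If the supports were absent, the total length change would be Σ αᵢΔT Lᵢ = 26.5×10⁻⁶×128×425 + 1.7×10⁻⁶×128×310 = 1.509 mm.
Since the ends are fixed, an axial force P builds up, equal in every segment, with P · Σ Lᵢ/(AᵢEᵢ) = δ_free.
The series flexibility is Σ Lᵢ/(AᵢEᵢ) = 425/(1450×45×10³) + 310/(1700×147×10³) = 7.754×10⁻⁶ mm/N.
So P = 1.509 / 7.754×10⁻⁶ = 194.6 kN, compressive.
σ_{magnesium alloy} = P / A = 194600 / 1450 = 134.2 MPa.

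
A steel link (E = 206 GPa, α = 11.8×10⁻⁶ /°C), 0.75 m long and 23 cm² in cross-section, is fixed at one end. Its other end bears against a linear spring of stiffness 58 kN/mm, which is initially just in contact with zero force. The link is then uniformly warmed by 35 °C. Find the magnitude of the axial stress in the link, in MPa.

If the spring were absent the link would lengthen by αΔT L = 11.8×10⁻⁶ × 35 × 750 = 0.3098 mm.
With a force P in the spring, the elastic change of the link is PL/(AE) and that of the spring is P/k; compatibility requires their sum to equal δ_free.
P [ L/(AE) + 1/k ] = δ_free → P [ 750/(2300×206×10³) + 1/(58×10³) ] = 0.3098.
P = 0.3098 / 1.882×10⁻⁵ = 16450 N.
σ = P/A = 16450/2300 = 7.154 MPa.

σ ≈ 7.15 MPa (compressive)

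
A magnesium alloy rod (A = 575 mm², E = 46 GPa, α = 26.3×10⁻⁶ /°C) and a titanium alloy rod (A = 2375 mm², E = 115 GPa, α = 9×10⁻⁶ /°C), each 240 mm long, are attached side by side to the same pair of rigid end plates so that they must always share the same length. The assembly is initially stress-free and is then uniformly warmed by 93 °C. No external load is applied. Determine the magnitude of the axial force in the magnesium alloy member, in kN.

Both members must finish at the same length. With the larger α, the magnesium alloy tends to over-expand; the plates restrain it, putting the magnesium alloy in compression and the titanium alloy in tension. With no external load the two internal forces are equal and opposite, magnitude P.
Equating the net (thermal + elastic) strains gives |α₁ − α₂|·ΔT = P·[1/(A₁E₁) + 1/(A₂E₂)].
|α₁ − α₂|·ΔT = 17.3×10⁻⁶ × 93 = 0.001609.
1/(A₁E₁) + 1/(A₂E₂) = 1/(575×46×10³) + 1/(2375×115×10³) = 4.147×10⁻⁸ N⁻¹.
So P = 0.001609 / 4.147×10⁻⁸ = 38.8 kN.

P ≈ 38.8 kN (compressive in the magnesium alloy)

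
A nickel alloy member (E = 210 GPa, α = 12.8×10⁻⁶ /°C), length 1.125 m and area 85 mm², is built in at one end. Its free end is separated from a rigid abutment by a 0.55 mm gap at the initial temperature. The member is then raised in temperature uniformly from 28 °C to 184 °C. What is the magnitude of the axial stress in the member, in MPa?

Free thermal elongation = αΔT L = 12.8×10⁻⁶ × 156 × 1125 = 2.246 mm.
The gap closes (δ_free > 0.55 mm) and the wall then resists a further 2.246 − 0.55 = 1.696 mm of expansion.
Compatibility: PL/(AE) = 1.696 mm, so σ = P/A = E × (1.696/1125) = 316.7 MPa.

σ ≈ 317 MPa (compressive)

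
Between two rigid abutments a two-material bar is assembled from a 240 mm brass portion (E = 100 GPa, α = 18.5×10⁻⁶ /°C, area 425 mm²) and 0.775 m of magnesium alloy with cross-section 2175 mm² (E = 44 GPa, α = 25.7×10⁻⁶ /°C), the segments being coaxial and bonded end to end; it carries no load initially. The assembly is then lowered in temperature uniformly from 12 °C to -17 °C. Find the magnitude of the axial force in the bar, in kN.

With the walls removed the bar would change length by δ_free = Σ αᵢΔT Lᵢ = 18.5×10⁻⁶×29×240 + 25.7×10⁻⁶×29×775 = 0.7064 mm.
The rigid supports impose zero overall length change; the single axial force P common to all segments must satisfy P Σ Lᵢ/(AᵢEᵢ) = δ_free.
The series flexibility is Σ Lᵢ/(AᵢEᵢ) = 240/(425×100×10³) + 775/(2175×44×10³) = 1.375×10⁻⁵ mm/N.
P = 0.7064 / 1.375×10⁻⁵ = 51390 N = 51.39 kN, tensile.

P ≈ 51.4 kN (tensile)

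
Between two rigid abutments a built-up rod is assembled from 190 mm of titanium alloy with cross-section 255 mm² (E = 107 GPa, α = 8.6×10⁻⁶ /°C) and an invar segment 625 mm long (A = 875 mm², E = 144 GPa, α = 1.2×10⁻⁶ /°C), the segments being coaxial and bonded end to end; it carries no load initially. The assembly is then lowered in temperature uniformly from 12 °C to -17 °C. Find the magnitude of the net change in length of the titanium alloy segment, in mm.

If the supports were absent, the total length change would be Σ αᵢΔT Lᵢ = 8.6×10⁻⁶×29×190 + 1.2×10⁻⁶×29×625 = 0.06914 mm.
The walls prevent any net length change, so an axial force P (same in every segment) develops. Compatibility: P · Σ Lᵢ/(AᵢEᵢ) = δ_free.
The series flexibility is Σ Lᵢ/(AᵢEᵢ) = 190/(255×107×10³) + 625/(875×144×10³) = 1.192×10⁻⁵ mm/N.
P = 0.06914 / 1.192×10⁻⁵ = 5798 N = 5.798 kN, tensile.
For the titanium alloy segment, free thermal change = 8.6×10⁻⁶×29×190 = 0.04739 mm and elastic change from P = 5798×190/(255×107×10³) = 0.04038 mm; these oppose, so the net change is 0.00701 mm (segment shortens).

|ΔL| ≈ 0.00701 mm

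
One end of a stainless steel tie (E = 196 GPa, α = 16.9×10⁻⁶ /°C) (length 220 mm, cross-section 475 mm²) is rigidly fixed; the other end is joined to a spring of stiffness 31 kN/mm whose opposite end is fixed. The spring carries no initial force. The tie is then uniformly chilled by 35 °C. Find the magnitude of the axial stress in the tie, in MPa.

σ ≈ 7.91 MPa (tensile)

Free thermal contraction: δ_free = αΔT L = 16.9×10⁻⁶ × 35 × 220 = 0.1301 mm.
Let P be the tensile force in the spring. The tie extends elastically by PL/(AE) and the spring stretches by P/k; together these equal δ_free.
So P = δ_free / [L/(AE) + 1/k] = 0.1301 / [ 220/(475×196×10³) + 1/(31×10³) ].
P = 0.1301 / 3.462×10⁻⁵ = 3759 N.
σ = P/A = 3759/475 = 7.913 MPa.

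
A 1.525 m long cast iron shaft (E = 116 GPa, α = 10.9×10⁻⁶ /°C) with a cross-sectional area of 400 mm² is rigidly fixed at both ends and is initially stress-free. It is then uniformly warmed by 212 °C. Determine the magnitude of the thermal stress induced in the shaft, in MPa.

With length fixed, the mechanical strain must cancel the thermal strain αΔT = 10.9×10⁻⁶ × 212 = 2310.8×10⁻⁶.
Hence σ = E·αΔT = 116×10³ × 2310.8×10⁻⁶ = 268.1 MPa, compressive.

σ ≈ 268 MPa (compressive)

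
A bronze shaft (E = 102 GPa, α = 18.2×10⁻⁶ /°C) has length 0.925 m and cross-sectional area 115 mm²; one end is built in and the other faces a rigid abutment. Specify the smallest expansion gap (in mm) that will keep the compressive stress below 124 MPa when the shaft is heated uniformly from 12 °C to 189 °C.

With no wall the shaft would lengthen by αΔT L = 18.2×10⁻⁶ × 177 × 925 = 2.98 mm.
At the allowable stress the elastic shortening the wall may impose is σL/E = 124 × 925 / (102×10³) = 1.125 mm.
The gap must absorb the remainder: g_min = 2.98 − 1.125 = 1.855 mm.

g ≈ 1.86 mm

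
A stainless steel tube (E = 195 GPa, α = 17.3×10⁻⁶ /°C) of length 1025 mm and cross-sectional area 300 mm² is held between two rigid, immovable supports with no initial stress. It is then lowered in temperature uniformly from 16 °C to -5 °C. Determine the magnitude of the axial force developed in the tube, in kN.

P ≈ 21.3 kN (tensile)

Full restraint means ε = 0, so the stress is σ = EαΔT = 195×10³ × 17.3×10⁻⁶ × 21 = 70.84 MPa.
P = AEαΔT = 300 × 195×10³ × 17.3×10⁻⁶ × 21 = 21.25 kN (tensile).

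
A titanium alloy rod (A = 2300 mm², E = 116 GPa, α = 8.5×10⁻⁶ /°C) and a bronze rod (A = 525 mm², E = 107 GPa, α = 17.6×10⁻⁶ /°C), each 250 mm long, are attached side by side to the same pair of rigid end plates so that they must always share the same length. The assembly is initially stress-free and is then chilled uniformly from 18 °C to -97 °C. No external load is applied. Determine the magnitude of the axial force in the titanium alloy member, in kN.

P ≈ 48.6 kN (compressive in the titanium alloy)

The bronze has the larger α, so on cooling it would change length more than the titanium alloy if both were free. The rigid plates force a common final length, so the bronze is put into tension and the titanium alloy into compression, with equal and opposite forces P (no external load).
Setting the final lengths equal and cancelling L: (α₁ − α₂)ΔT = P/(A₁E₁) + P/(A₂E₂).
|α₁ − α₂|·ΔT = 9.1×10⁻⁶ × 115 = 0.001047.
1/(A₁E₁) + 1/(A₂E₂) = 1/(2300×116×10³) + 1/(525×107×10³) = 2.155×10⁻⁸ N⁻¹.
So P = 0.001047 / 2.155×10⁻⁸ = 48.56 kN.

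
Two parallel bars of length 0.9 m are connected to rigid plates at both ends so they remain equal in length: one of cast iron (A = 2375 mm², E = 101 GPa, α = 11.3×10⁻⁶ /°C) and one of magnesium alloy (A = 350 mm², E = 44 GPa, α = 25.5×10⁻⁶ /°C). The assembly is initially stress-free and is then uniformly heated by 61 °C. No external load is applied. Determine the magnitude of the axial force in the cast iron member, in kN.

P ≈ 12.5 kN (tensile in the cast iron)

The magnesium alloy has the larger α, so on heating it would change length more than the cast iron if both were free. The rigid plates force a common final length, so the magnesium alloy is put into compression and the cast iron into tension, with equal and opposite forces P (no external load).
Equating the net (thermal + elastic) strains gives |α₁ − α₂|·ΔT = P·[1/(A₁E₁) + 1/(A₂E₂)].
|α₁ − α₂|·ΔT = 14.2×10⁻⁶ × 61 = 0.0008662.
1/(A₁E₁) + 1/(A₂E₂) = 1/(2375×101×10³) + 1/(350×44×10³) = 6.91×10⁻⁸ N⁻¹.
So P = 0.0008662 / 6.91×10⁻⁸ = 12.53 kN.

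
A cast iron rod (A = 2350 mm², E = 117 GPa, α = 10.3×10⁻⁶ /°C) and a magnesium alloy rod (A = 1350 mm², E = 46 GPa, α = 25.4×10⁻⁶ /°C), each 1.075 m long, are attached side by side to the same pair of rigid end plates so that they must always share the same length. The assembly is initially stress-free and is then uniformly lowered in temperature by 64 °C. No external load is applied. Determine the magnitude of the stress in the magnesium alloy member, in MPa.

Both members must finish at the same length. With the larger α, the magnesium alloy tends to over-contract; the plates restrain it, putting the magnesium alloy in tension and the cast iron in compression. With no external load the two internal forces are equal and opposite, magnitude P.
Setting the final lengths equal and cancelling L: (α₁ − α₂)ΔT = P/(A₁E₁) + P/(A₂E₂).
|α₁ − α₂|·ΔT = 15.1×10⁻⁶ × 64 = 0.0009664.
1/(A₁E₁) + 1/(A₂E₂) = 1/(2350×117×10³) + 1/(1350×46×10³) = 1.974×10⁻⁸ N⁻¹.
P = 0.0009664 / 1.974×10⁻⁸ = 48960 N = 48.96 kN.
σ_{magnesium alloy} = P/A₂ = 48960/1350 = 36.26 MPa, tensile.

σ ≈ 36.3 MPa (tensile)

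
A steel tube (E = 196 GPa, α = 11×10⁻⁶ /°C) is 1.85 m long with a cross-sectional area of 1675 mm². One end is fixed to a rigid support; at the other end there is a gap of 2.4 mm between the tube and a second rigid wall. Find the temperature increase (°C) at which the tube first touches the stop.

ΔT ≈ 118 °C

The gap closes when αΔT L = 2.4 mm, since the tube is still unstressed at that instant.
So ΔT = g/(αL) = 2.4/(11×10⁻⁶ × 1850) = 117.9 °C.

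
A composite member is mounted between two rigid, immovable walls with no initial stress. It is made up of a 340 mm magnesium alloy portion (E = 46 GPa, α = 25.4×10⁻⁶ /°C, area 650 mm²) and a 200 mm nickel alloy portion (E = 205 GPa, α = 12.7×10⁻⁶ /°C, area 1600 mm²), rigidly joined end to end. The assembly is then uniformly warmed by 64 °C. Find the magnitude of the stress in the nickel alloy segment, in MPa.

Free thermal expansion of the whole bar: Σ αᵢΔT Lᵢ = 25.4×10⁻⁶×64×340 + 12.7×10⁻⁶×64×200 = 0.7153 mm.
The rigid supports impose zero overall length change; the single axial force P common to all segments must satisfy P Σ Lᵢ/(AᵢEᵢ) = δ_free.
Σ Lᵢ/(AᵢEᵢ) = 340/(650×46×10³) + 200/(1600×205×10³) = 1.198×10⁻⁵ mm/N.
So P = 0.7153 / 1.198×10⁻⁵ = 59.7 kN, compressive.
σ_{nickel alloy} = P / A = 59700 / 1600 = 37.31 MPa.

σ ≈ 37.3 MPa (compressive)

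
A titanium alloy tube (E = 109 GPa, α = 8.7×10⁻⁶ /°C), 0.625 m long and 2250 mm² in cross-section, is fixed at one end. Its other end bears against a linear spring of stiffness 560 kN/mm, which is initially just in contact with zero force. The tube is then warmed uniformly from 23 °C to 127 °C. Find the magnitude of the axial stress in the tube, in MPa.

Free thermal expansion: δ_free = αΔT L = 8.7×10⁻⁶ × 104 × 625 = 0.5655 mm.
With a force P in the spring, the elastic change of the tube is PL/(AE) and that of the spring is P/k; compatibility requires their sum to equal δ_free.
P [ L/(AE) + 1/k ] = δ_free → P [ 625/(2250×109×10³) + 1/(560×10³) ] = 0.5655.
P = 0.5655 / 4.334×10⁻⁶ = 130500 N.
σ = P/A = 130500/2250 = 57.99 MPa.

σ ≈ 58 MPa (compressive)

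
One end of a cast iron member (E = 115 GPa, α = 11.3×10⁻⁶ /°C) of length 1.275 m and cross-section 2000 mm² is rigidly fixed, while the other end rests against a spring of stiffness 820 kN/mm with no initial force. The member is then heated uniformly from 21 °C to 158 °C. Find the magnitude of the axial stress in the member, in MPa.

σ ≈ 146 MPa (compressive)

If the spring were absent the member would lengthen by αΔT L = 11.3×10⁻⁶ × 137 × 1275 = 1.974 mm.
Let P be the compressive force at the spring. The member shortens elastically by PL/(AE) and the spring compresses by P/k; together these equal δ_free.
P [ L/(AE) + 1/k ] = δ_free → P [ 1275/(2000×115×10³) + 1/(820×10³) ] = 1.974.
P = 1.974 / 6.763×10⁻⁶ = 291900 N.
σ = P/A = 291900/2000 = 145.9 MPa.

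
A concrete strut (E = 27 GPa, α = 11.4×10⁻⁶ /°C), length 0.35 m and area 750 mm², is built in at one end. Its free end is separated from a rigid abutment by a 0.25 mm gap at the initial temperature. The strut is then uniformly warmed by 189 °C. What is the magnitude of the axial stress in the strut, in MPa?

Free thermal elongation = αΔT L = 11.4×10⁻⁶ × 189 × 350 = 0.7541 mm.
After closing the 0.25 mm clearance, 0.7541 − 0.25 = 0.5041 mm of expansion remains to be suppressed by the wall.
That suppressed elongation corresponds to σ = E·Δ/L = 27×10³ × 0.5041/350 = 38.89 MPa.

σ ≈ 38.9 MPa (compressive)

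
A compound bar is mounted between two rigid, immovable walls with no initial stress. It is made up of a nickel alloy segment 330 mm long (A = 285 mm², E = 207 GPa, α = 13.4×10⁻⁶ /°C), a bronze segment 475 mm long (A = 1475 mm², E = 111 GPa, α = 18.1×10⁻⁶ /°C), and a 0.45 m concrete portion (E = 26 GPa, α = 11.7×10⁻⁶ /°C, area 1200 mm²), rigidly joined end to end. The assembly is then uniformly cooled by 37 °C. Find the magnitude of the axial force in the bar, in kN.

P ≈ 29.5 kN (tensile)

If the supports were absent, the total length change would be Σ αᵢΔT Lᵢ = 13.4×10⁻⁶×37×330 + 18.1×10⁻⁶×37×475 + 11.7×10⁻⁶×37×450 = 0.6765 mm.
The rigid supports impose zero overall length change; the single axial force P common to all segments must satisfy P Σ Lᵢ/(AᵢEᵢ) = δ_free.
The series flexibility is Σ Lᵢ/(AᵢEᵢ) = 330/(285×207×10³) + 475/(1475×111×10³) + 450/(1200×26×10³) = 2.292×10⁻⁵ mm/N.
So P = 0.6765 / 2.292×10⁻⁵ = 29.52 kN, tensile.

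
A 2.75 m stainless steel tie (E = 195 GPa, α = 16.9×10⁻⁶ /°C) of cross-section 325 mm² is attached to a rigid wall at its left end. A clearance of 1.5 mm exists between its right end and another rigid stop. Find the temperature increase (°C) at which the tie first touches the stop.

Contact occurs when the free expansion equals the gap: αΔT L = 1.5 mm.
So ΔT = g/(αL) = 1.5/(16.9×10⁻⁶ × 2750) = 32.28 °C.

ΔT ≈ 32.3 °C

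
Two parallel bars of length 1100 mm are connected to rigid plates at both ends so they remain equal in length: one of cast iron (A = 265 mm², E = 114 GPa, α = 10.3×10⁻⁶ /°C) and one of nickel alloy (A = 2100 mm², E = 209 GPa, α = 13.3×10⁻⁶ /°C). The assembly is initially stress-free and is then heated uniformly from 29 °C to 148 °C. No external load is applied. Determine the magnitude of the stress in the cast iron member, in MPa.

Equilibrium of a rigid end plate with no external load gives equal and opposite internal forces ±P in the two members. Since α_{nickel alloy} > α_{cast iron}, heating drives the nickel alloy into compression and the cast iron into tension.
Equating the net (thermal + elastic) strains gives |α₁ − α₂|·ΔT = P·[1/(A₁E₁) + 1/(A₂E₂)].
|α₁ − α₂|·ΔT = 3×10⁻⁶ × 119 = 0.000357.
1/(A₁E₁) + 1/(A₂E₂) = 1/(265×114×10³) + 1/(2100×209×10³) = 3.538×10⁻⁸ N⁻¹.
So P = 0.000357 / 3.538×10⁻⁸ = 10.09 kN.
σ_{cast iron} = P/A₁ = 10090/265 = 38.08 MPa, tensile.

σ ≈ 38.1 MPa (tensile)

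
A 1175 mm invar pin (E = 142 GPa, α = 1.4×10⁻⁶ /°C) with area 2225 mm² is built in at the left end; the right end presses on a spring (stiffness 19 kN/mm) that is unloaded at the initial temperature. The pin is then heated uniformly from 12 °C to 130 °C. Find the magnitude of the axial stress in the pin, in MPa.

The unrestrained thermal change is αΔT L = 1.4×10⁻⁶ × 118 × 1175 = 0.1941 mm.
Let P be the compressive force at the spring. The pin shortens elastically by PL/(AE) and the spring compresses by P/k; together these equal δ_free.
So P = δ_free / [L/(AE) + 1/k] = 0.1941 / [ 1175/(2225×142×10³) + 1/(19×10³) ].
P = 0.1941 / 5.635×10⁻⁵ = 3445 N.
σ = P/A = 3445/2225 = 1.548 MPa.

σ ≈ 1.55 MPa (compressive)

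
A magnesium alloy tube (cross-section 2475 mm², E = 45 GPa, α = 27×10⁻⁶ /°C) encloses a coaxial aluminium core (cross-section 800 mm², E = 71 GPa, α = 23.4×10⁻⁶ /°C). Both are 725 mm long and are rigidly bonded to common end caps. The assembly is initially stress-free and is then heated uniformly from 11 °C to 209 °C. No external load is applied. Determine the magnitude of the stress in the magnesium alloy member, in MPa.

The magnesium alloy has the larger α, so on heating it would change length more than the aluminium if both were free. The rigid plates force a common final length, so the magnesium alloy is put into compression and the aluminium into tension, with equal and opposite forces P (no external load).
Compatibility of the two members (thermal + elastic change equal): (α₁ − α₂)ΔT = P·[1/(A₁E₁) + 1/(A₂E₂)].
|α₁ − α₂|·ΔT = 3.6×10⁻⁶ × 198 = 0.0007128.
1/(A₁E₁) + 1/(A₂E₂) = 1/(2475×45×10³) + 1/(800×71×10³) = 2.658×10⁻⁸ N⁻¹.
So P = 0.0007128 / 2.658×10⁻⁸ = 26.81 kN.
σ_{magnesium alloy} = P/A₁ = 26810/2475 = 10.83 MPa, compressive.

σ ≈ 10.8 MPa (compressive)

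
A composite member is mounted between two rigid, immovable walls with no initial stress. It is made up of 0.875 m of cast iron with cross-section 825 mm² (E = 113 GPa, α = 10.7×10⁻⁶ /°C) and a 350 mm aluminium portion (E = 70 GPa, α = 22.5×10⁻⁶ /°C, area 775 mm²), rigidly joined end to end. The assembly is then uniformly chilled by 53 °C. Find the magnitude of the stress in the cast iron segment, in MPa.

σ ≈ 69.9 MPa (tensile)

With the walls removed the bar would change length by δ_free = Σ αᵢΔT Lᵢ = 10.7×10⁻⁶×53×875 + 22.5×10⁻⁶×53×350 = 0.9136 mm.
Since the ends are fixed, an axial force P builds up, equal in every segment, with P · Σ Lᵢ/(AᵢEᵢ) = δ_free.
The series flexibility is Σ Lᵢ/(AᵢEᵢ) = 875/(825×113×10³) + 350/(775×70×10³) = 1.584×10⁻⁵ mm/N.
Hence P = δ_free / Σ(L/AE) = 0.9136/1.584×10⁻⁵ = 57.69 kN (tensile).
σ_{cast iron} = P / A = 57690 / 825 = 69.92 MPa.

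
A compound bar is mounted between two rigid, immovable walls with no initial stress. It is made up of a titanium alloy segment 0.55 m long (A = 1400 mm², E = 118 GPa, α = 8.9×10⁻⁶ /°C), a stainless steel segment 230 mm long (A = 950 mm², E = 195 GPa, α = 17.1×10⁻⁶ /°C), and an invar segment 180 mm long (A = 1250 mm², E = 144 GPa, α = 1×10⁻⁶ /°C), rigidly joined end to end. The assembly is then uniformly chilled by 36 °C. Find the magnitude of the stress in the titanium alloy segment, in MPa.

With the walls removed the bar would change length by δ_free = Σ αᵢΔT Lᵢ = 8.9×10⁻⁶×36×550 + 17.1×10⁻⁶×36×230 + 1×10⁻⁶×36×180 = 0.3243 mm.
The rigid supports impose zero overall length change; the single axial force P common to all segments must satisfy P Σ Lᵢ/(AᵢEᵢ) = δ_free.
Σ Lᵢ/(AᵢEᵢ) = 550/(1400×118×10³) + 230/(950×195×10³) + 180/(1250×144×10³) = 5.571×10⁻⁶ mm/N.
P = 0.3243 / 5.571×10⁻⁶ = 58210 N = 58.21 kN, tensile.
σ_{titanium alloy} = P / A = 58210 / 1400 = 41.58 MPa.

σ ≈ 41.6 MPa (tensile)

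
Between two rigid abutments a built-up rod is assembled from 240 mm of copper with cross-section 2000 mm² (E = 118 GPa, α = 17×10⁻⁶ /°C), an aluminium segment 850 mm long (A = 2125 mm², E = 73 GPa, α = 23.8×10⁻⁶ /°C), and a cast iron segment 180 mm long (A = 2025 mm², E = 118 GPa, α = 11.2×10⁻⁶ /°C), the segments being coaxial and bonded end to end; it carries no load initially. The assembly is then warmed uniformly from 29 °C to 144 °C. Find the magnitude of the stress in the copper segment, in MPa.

σ ≈ 209 MPa (compressive)

Free thermal expansion of the whole bar: Σ αᵢΔT Lᵢ = 17×10⁻⁶×115×240 + 23.8×10⁻⁶×115×850 + 11.2×10⁻⁶×115×180 = 3.027 mm.
The walls prevent any net length change, so an axial force P (same in every segment) develops. Compatibility: P · Σ Lᵢ/(AᵢEᵢ) = δ_free.
Σ Lᵢ/(AᵢEᵢ) = 240/(2000×118×10³) + 850/(2125×73×10³) + 180/(2025×118×10³) = 7.25×10⁻⁶ mm/N.
So P = 3.027 / 7.25×10⁻⁶ = 417.6 kN, compressive.
σ_{copper} = P / A = 417600 / 2000 = 208.8 MPa.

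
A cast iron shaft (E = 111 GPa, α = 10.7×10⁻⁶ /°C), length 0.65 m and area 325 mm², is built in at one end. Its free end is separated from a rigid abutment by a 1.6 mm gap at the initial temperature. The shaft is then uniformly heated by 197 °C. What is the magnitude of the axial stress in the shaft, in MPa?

σ ≈ 0 MPa

Free thermal elongation = αΔT L = 10.7×10⁻⁶ × 197 × 650 = 1.37 mm.
Since δ_free = 1.37 mm is less than the 1.6 mm gap, the shaft never touches the wall. No axial force develops.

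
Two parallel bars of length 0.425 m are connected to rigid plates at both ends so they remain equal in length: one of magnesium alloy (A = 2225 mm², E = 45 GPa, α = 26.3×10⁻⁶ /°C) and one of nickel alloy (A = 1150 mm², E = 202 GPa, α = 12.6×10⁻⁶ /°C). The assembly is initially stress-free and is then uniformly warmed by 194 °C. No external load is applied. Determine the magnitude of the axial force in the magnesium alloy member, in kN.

Both members must finish at the same length. With the larger α, the magnesium alloy tends to over-expand; the plates restrain it, putting the magnesium alloy in compression and the nickel alloy in tension. With no external load the two internal forces are equal and opposite, magnitude P.
Setting the final lengths equal and cancelling L: (α₁ − α₂)ΔT = P/(A₁E₁) + P/(A₂E₂).
|α₁ − α₂|·ΔT = 13.7×10⁻⁶ × 194 = 0.002658.
1/(A₁E₁) + 1/(A₂E₂) = 1/(2225×45×10³) + 1/(1150×202×10³) = 1.429×10⁻⁸ N⁻¹.
P = 0.002658 / 1.429×10⁻⁸ = 186000 N = 186 kN.

P ≈ 186 kN (compressive in the magnesium alloy)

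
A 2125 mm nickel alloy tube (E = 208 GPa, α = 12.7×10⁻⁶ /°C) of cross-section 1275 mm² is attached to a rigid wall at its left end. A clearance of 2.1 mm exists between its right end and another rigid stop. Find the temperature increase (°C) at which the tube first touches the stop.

ΔT ≈ 77.8 °C

Contact occurs when the free expansion equals the gap: αΔT L = 2.1 mm.
ΔT = 2.1 / (12.7×10⁻⁶ × 2125) = 77.81 °C.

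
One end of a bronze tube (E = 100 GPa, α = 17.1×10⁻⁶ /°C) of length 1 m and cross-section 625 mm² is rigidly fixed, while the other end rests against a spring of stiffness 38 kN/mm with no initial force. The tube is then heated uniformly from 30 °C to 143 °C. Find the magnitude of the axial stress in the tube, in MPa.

Free thermal expansion: δ_free = αΔT L = 17.1×10⁻⁶ × 113 × 1000 = 1.932 mm.
With a force P in the spring, the elastic change of the tube is PL/(AE) and that of the spring is P/k; compatibility requires their sum to equal δ_free.
So P = δ_free / [L/(AE) + 1/k] = 1.932 / [ 1000/(625×100×10³) + 1/(38×10³) ].
P = 1.932 / 4.232×10⁻⁵ = 45660 N.
σ = P/A = 45660/625 = 73.06 MPa.

σ ≈ 73.1 MPa (compressive)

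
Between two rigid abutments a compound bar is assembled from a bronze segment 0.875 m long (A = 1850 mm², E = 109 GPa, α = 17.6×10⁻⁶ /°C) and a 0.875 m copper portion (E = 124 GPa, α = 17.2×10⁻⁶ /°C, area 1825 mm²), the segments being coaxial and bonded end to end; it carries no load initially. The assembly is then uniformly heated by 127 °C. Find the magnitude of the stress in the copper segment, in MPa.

If the supports were absent, the total length change would be Σ αᵢΔT Lᵢ = 17.6×10⁻⁶×127×875 + 17.2×10⁻⁶×127×875 = 3.867 mm.
Since the ends are fixed, an axial force P builds up, equal in every segment, with P · Σ Lᵢ/(AᵢEᵢ) = δ_free.
Σ Lᵢ/(AᵢEᵢ) = 875/(1850×109×10³) + 875/(1825×124×10³) = 8.206×10⁻⁶ mm/N.
P = 3.867 / 8.206×10⁻⁶ = 471300 N = 471.3 kN, compressive.
σ_{copper} = P / A = 471300 / 1825 = 258.2 MPa.

σ ≈ 258 MPa (compressive)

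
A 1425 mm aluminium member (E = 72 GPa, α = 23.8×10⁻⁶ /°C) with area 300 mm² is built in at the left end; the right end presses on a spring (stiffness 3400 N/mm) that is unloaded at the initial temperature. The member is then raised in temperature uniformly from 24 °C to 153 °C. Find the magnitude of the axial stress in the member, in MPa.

Free thermal expansion: δ_free = αΔT L = 23.8×10⁻⁶ × 129 × 1425 = 4.375 mm.
Let P be the compressive force at the spring. The member shortens elastically by PL/(AE) and the spring compresses by P/k; together these equal δ_free.
P [ L/(AE) + 1/k ] = δ_free → P [ 1425/(300×72×10³) + 1/(3400) ] = 4.375.
P = 4.375 / 0.0003601 = 12150 N.
σ = P/A = 12150/300 = 40.5 MPa.

σ ≈ 40.5 MPa (compressive)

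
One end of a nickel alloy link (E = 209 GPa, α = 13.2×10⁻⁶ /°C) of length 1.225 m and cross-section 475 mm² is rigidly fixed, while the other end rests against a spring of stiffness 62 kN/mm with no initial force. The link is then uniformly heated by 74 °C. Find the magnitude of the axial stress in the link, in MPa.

σ ≈ 88.5 MPa (compressive)

The unrestrained thermal change is αΔT L = 13.2×10⁻⁶ × 74 × 1225 = 1.197 mm.
With a force P in the spring, the elastic change of the link is PL/(AE) and that of the spring is P/k; compatibility requires their sum to equal δ_free.
P [ L/(AE) + 1/k ] = δ_free → P [ 1225/(475×209×10³) + 1/(62×10³) ] = 1.197.
P = 1.197 / 2.847×10⁻⁵ = 42030 N.
σ = P/A = 42030/475 = 88.49 MPa.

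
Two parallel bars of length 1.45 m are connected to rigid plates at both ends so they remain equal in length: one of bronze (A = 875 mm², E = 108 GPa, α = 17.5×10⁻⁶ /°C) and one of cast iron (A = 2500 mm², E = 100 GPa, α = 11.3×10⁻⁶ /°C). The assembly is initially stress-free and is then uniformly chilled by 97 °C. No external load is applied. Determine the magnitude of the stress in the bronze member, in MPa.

σ ≈ 47.1 MPa (tensile)

Both members must finish at the same length. With the larger α, the bronze tends to over-contract; the plates restrain it, putting the bronze in tension and the cast iron in compression. With no external load the two internal forces are equal and opposite, magnitude P.
Equating the net (thermal + elastic) strains gives |α₁ − α₂|·ΔT = P·[1/(A₁E₁) + 1/(A₂E₂)].
|α₁ − α₂|·ΔT = 6.2×10⁻⁶ × 97 = 0.0006014.
1/(A₁E₁) + 1/(A₂E₂) = 1/(875×108×10³) + 1/(2500×100×10³) = 1.458×10⁻⁸ N⁻¹.
P = 0.0006014 / 1.458×10⁻⁸ = 41240 N = 41.24 kN.
σ_{bronze} = P/A₁ = 41240/875 = 47.13 MPa, tensile.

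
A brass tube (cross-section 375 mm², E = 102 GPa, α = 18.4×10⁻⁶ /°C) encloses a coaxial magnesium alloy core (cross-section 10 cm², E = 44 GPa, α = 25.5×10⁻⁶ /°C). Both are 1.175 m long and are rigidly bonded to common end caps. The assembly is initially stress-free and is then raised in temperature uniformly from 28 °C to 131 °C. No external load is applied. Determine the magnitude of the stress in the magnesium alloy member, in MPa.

Equilibrium of a rigid end plate with no external load gives equal and opposite internal forces ±P in the two members. Since α_{magnesium alloy} > α_{brass}, heating drives the magnesium alloy into compression and the brass into tension.
Compatibility of the two members (thermal + elastic change equal): (α₁ − α₂)ΔT = P·[1/(A₁E₁) + 1/(A₂E₂)].
|α₁ − α₂|·ΔT = 7.1×10⁻⁶ × 103 = 0.0007313.
1/(A₁E₁) + 1/(A₂E₂) = 1/(375×102×10³) + 1/(1000×44×10³) = 4.887×10⁻⁸ N⁻¹.
P = 0.0007313 / 4.887×10⁻⁸ = 14960 N = 14.96 kN.
σ_{magnesium alloy} = P/A₂ = 14960/1000 = 14.96 MPa, compressive.

σ ≈ 15 MPa (compressive)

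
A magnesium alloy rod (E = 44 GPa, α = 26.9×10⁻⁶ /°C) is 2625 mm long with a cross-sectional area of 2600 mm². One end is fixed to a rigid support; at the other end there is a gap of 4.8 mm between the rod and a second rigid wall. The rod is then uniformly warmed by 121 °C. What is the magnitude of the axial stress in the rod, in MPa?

If the wall were absent the rod would grow by αΔT L = 26.9×10⁻⁶ × 121 × 2625 = 8.544 mm.
This exceeds the 4.8 mm gap, so the wall pushes back. The portion of expansion that must be recovered elastically is δ_free − gap = 8.544 − 4.8 = 3.744 mm.
So σ = E(δ_free − g)/L = 44×10³ × 3.744/2625 = 62.76 MPa.

σ ≈ 62.8 MPa (compressive)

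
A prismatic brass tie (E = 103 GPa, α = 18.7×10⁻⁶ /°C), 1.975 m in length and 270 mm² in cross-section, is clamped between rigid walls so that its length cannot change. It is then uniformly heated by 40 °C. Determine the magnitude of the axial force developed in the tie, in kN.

P ≈ 20.8 kN (compressive)

Full restraint means ε = 0, so the stress is σ = EαΔT = 103×10³ × 18.7×10⁻⁶ × 40 = 77.04 MPa.
P = AEαΔT = 270 × 103×10³ × 18.7×10⁻⁶ × 40 = 20.8 kN (compressive).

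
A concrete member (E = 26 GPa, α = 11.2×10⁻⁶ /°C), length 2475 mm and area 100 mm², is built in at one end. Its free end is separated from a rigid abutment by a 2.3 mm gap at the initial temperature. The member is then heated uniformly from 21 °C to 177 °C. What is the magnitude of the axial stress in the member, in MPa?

Unrestrained expansion: δ_free = αΔT L = 11.2×10⁻⁶ × 156 × 2475 = 4.324 mm.
This exceeds the 2.3 mm gap, so the wall pushes back. The portion of expansion that must be recovered elastically is δ_free − gap = 4.324 − 2.3 = 2.024 mm.
Compatibility: PL/(AE) = 2.024 mm, so σ = P/A = E × (2.024/2475) = 21.27 MPa.

σ ≈ 21.3 MPa (compressive)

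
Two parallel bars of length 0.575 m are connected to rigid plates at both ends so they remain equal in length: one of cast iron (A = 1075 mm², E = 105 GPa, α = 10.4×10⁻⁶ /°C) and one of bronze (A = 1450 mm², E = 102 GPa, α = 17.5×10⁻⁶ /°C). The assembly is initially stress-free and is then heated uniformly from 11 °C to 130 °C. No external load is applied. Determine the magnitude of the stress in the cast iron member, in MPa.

σ ≈ 50.3 MPa (tensile)

Equilibrium of a rigid end plate with no external load gives equal and opposite internal forces ±P in the two members. Since α_{bronze} > α_{cast iron}, heating drives the bronze into compression and the cast iron into tension.
Equating the net (thermal + elastic) strains gives |α₁ − α₂|·ΔT = P·[1/(A₁E₁) + 1/(A₂E₂)].
|α₁ − α₂|·ΔT = 7.1×10⁻⁶ × 119 = 0.0008449.
1/(A₁E₁) + 1/(A₂E₂) = 1/(1075×105×10³) + 1/(1450×102×10³) = 1.562×10⁻⁸ N⁻¹.
P = 0.0008449 / 1.562×10⁻⁸ = 54090 N = 54.09 kN.
σ_{cast iron} = P/A₁ = 54090/1075 = 50.31 MPa, tensile.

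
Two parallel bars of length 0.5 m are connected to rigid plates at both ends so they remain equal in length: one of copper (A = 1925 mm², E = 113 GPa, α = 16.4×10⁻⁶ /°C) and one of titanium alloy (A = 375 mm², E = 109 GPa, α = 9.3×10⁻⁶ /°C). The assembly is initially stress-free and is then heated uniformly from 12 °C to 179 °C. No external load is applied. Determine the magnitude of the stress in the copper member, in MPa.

σ ≈ 21.2 MPa (compressive)

Both members must finish at the same length. With the larger α, the copper tends to over-expand; the plates restrain it, putting the copper in compression and the titanium alloy in tension. With no external load the two internal forces are equal and opposite, magnitude P.
Equating the net (thermal + elastic) strains gives |α₁ − α₂|·ΔT = P·[1/(A₁E₁) + 1/(A₂E₂)].
|α₁ − α₂|·ΔT = 7.1×10⁻⁶ × 167 = 0.001186.
1/(A₁E₁) + 1/(A₂E₂) = 1/(1925×113×10³) + 1/(375×109×10³) = 2.906×10⁻⁸ N⁻¹.
P = 0.001186 / 2.906×10⁻⁸ = 40800 N = 40.8 kN.
σ_{copper} = P/A₁ = 40800/1925 = 21.19 MPa, compressive.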